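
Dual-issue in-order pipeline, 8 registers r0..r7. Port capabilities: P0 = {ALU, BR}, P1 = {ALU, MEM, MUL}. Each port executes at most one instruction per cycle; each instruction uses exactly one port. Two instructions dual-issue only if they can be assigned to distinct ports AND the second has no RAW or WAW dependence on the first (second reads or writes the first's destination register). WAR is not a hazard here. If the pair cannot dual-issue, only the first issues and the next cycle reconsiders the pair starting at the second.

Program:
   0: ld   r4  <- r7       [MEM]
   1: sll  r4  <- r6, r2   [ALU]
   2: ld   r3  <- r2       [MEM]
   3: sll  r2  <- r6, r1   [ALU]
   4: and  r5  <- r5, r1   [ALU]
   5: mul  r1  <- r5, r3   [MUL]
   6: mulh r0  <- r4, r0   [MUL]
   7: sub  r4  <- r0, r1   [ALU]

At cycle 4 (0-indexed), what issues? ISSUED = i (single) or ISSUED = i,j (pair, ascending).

0. ld.MEM @i0  | WAW r4
1. sll.ALU/ld.MEM @i1/i2  | pair
2. sll.ALU/and.ALU @i3/i4  | pair
3. mul.MUL @i5  | no-port MUL/MUL
4. mulh.MUL @i6  | RAW r0
5. sub.ALU @i7  | tail

ISSUED = 6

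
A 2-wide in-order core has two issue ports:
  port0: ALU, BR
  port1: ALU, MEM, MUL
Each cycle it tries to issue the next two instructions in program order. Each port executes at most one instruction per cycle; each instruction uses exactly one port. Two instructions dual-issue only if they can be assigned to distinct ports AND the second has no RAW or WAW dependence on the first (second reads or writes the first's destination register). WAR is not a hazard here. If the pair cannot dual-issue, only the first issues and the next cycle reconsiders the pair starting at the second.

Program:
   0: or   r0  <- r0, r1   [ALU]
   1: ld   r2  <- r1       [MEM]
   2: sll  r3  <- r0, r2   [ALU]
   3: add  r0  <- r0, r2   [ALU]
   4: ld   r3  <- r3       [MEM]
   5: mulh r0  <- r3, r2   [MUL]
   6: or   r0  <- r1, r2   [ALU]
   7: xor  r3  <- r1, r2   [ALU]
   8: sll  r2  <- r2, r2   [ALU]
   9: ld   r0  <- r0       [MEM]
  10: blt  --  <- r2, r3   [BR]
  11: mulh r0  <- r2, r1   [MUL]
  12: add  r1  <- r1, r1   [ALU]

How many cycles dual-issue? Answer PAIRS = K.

PAIRS = 5

#0 head=0: or.ALU/ld.MEM i0&i1 dual
#1 head=2: sll.ALU/add.ALU i2&i3 dual
#2 head=4: ld.MEM i4 no-port MEM/MUL
#3 head=5: mulh.MUL i5 WAW r0
#4 head=6: or.ALU/xor.ALU i6&i7 dual
#5 head=8: sll.ALU/ld.MEM i8&i9 dual
#6 head=10: blt.BR/mulh.MUL i10&i11 dual
#7 head=12: add.ALU i12 tail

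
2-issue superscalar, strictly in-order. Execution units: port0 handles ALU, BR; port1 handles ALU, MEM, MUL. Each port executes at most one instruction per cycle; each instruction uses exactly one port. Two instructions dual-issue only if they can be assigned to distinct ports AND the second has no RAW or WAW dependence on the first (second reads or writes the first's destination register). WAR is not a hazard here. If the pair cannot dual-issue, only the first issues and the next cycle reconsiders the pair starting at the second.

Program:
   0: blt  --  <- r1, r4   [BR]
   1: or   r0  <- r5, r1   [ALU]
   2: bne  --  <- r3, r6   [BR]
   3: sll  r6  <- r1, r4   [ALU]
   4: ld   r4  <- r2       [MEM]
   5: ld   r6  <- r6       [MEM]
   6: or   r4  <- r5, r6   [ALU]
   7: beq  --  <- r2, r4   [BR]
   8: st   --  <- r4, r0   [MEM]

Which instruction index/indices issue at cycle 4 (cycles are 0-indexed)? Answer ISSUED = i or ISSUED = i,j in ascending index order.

ISSUED = 6

[0] i0+i1  blt.BR;or.ALU  -- pair
[1] i2+i3  bne.BR;sll.ALU  -- pair
[2] i4  ld.MEM  -- no-port MEM/MEM
[3] i5  ld.MEM  -- RAW r6
[4] i6  or.ALU  -- RAW r4
[5] i7+i8  beq.BR;st.MEM  -- pair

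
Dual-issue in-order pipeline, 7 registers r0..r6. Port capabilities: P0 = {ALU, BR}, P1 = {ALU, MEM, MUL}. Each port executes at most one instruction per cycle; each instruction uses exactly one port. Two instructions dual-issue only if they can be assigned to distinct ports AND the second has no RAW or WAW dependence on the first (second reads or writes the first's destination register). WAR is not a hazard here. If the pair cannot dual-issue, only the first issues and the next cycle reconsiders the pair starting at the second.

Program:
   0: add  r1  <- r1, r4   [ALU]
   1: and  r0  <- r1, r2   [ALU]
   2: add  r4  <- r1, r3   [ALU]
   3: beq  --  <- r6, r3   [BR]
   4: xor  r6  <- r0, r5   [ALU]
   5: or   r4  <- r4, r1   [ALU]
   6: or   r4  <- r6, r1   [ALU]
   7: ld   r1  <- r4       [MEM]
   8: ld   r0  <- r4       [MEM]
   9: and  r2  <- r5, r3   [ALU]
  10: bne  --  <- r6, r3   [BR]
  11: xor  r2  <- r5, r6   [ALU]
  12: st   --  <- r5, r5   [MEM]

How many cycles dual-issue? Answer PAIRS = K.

  cy0 -> i0 (add) RAW r1
  cy1 -> i1+i2 (and/add) pair
  cy2 -> i3+i4 (beq/xor) pair
  cy3 -> i5 (or) WAW r4
  cy4 -> i6 (or) RAW r4
  cy5 -> i7 (ld) no-port MEM/MEM
  cy6 -> i8+i9 (ld/and) pair
  cy7 -> i10+i11 (bne/xor) pair
  cy8 -> i12 (st) tail

PAIRS = 4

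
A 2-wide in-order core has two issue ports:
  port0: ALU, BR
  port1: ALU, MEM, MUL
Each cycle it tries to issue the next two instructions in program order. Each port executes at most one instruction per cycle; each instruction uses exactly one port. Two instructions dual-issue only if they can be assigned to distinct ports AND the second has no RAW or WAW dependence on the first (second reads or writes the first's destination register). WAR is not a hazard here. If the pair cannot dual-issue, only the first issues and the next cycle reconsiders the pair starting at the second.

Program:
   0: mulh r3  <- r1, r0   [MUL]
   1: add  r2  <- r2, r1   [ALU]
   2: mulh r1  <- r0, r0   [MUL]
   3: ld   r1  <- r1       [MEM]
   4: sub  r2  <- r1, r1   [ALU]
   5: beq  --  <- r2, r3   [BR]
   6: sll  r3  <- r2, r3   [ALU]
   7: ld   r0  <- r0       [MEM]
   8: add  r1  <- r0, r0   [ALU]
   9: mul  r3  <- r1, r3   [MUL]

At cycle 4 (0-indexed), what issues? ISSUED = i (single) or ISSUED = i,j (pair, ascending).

#0 head=0: mulh.MUL/add.ALU i0+i1 2-wide
#1 head=2: mulh.MUL i2 no-port MUL/MEM
#2 head=3: ld.MEM i3 RAW r1
#3 head=4: sub.ALU i4 RAW r2
#4 head=5: beq.BR/sll.ALU i5+i6 2-wide
#5 head=7: ld.MEM i7 RAW r0
#6 head=8: add.ALU i8 RAW r1
#7 head=9: mul.MUL i9 tail

ISSUED = 5,6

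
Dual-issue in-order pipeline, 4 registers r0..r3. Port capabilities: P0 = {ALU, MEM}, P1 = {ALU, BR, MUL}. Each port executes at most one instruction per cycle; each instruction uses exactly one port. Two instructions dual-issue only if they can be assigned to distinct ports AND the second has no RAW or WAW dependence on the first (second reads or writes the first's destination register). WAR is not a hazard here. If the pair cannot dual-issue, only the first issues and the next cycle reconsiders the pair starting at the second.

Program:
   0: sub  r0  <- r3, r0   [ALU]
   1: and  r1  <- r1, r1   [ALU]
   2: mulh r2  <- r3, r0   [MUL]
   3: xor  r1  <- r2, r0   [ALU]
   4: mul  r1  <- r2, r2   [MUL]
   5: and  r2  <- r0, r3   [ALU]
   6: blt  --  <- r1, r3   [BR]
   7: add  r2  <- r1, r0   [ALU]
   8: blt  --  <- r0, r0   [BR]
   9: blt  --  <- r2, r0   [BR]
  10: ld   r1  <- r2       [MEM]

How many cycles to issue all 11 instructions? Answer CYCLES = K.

CYCLES = 7

0. sub;and @i0/i1  | dual
1. mulh @i2  | RAW r2
2. xor @i3  | WAW r1
3. mul;and @i4/i5  | dual
4. blt;add @i6/i7  | dual
5. blt @i8  | no-port BR/BR
6. blt;ld @i9/i10  | dual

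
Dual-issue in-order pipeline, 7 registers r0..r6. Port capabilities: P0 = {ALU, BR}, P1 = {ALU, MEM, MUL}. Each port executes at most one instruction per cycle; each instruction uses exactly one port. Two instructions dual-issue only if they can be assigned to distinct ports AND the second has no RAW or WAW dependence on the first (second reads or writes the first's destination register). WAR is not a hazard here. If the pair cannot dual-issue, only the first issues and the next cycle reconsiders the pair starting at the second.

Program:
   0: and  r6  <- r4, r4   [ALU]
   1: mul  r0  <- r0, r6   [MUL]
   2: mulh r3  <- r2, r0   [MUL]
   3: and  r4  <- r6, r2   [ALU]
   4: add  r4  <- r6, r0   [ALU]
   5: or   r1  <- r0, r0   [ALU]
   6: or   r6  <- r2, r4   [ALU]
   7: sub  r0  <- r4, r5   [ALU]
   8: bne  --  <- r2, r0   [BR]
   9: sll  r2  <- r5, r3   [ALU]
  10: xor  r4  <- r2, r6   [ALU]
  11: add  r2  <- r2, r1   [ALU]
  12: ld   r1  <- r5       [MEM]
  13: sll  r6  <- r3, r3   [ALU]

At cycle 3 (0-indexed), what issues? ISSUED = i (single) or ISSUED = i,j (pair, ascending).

ISSUED = 4,5

t=0 i0:and ; RAW r6
t=1 i1:mul ; no-port MUL/MUL
t=2 i2&i3:mulh;and ; dual
t=3 i4&i5:add;or ; dual
t=4 i6&i7:or;sub ; dual
t=5 i8&i9:bne;sll ; dual
t=6 i10&i11:xor;add ; dual
t=7 i12&i13:ld;sll ; dual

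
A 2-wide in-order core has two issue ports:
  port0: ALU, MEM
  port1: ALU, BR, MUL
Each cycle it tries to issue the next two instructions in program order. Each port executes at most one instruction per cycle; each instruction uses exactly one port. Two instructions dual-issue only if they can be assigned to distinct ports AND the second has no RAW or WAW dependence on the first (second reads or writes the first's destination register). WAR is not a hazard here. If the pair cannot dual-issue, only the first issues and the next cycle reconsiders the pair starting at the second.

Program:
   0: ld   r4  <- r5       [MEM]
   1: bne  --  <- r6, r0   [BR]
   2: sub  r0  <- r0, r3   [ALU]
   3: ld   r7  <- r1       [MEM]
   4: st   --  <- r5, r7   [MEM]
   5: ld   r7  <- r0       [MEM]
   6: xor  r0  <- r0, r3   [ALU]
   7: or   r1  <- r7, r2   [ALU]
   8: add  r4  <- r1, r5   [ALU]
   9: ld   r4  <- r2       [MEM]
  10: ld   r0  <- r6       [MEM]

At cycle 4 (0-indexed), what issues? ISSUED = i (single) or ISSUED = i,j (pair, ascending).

ISSUED = 7

#0 head=0: ld/bne i0/i1 2-wide
#1 head=2: sub/ld i2/i3 2-wide
#2 head=4: st i4 no-port MEM/MEM
#3 head=5: ld/xor i5/i6 2-wide
#4 head=7: or i7 RAW r1
#5 head=8: add i8 WAW r4
#6 head=9: ld i9 no-port MEM/MEM
#7 head=10: ld i10 tail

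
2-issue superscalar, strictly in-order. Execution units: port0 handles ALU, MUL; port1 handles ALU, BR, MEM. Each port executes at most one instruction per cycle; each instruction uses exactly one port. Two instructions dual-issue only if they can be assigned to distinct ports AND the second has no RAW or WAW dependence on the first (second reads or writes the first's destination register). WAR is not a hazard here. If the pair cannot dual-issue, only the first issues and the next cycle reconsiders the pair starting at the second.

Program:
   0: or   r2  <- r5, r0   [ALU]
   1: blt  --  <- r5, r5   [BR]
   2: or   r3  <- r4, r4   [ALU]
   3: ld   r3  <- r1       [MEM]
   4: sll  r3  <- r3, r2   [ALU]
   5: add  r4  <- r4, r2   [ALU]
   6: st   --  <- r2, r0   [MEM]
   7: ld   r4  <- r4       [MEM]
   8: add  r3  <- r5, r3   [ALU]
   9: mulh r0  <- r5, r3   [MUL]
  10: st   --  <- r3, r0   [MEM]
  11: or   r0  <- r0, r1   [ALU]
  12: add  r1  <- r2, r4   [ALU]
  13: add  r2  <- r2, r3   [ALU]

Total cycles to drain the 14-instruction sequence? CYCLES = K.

#0 head=0: or+blt i0+i1 dual
#1 head=2: or i2 WAW r3
#2 head=3: ld i3 RAW+WAW r3
#3 head=4: sll+add i4+i5 dual
#4 head=6: st i6 no-port MEM/MEM
#5 head=7: ld+add i7+i8 dual
#6 head=9: mulh i9 RAW r0
#7 head=10: st+or i10+i11 dual
#8 head=12: add+add i12+i13 dual

CYCLES = 9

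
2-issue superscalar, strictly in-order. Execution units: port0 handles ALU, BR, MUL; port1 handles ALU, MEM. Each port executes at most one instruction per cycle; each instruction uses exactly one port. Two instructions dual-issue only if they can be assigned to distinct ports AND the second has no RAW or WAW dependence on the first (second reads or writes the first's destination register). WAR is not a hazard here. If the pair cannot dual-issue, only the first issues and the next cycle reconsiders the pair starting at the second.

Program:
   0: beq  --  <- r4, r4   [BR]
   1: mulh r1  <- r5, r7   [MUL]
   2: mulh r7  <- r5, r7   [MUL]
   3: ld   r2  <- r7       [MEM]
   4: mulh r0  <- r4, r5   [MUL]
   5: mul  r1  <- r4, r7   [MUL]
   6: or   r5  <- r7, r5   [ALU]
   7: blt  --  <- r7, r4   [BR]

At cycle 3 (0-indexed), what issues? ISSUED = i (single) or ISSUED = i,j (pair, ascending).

  cy0 -> i0 (beq) no-port BR/MUL
  cy1 -> i1 (mulh) no-port MUL/MUL
  cy2 -> i2 (mulh) RAW r7
  cy3 -> i3+i4 (ld;mulh) pair
  cy4 -> i5+i6 (mul;or) pair
  cy5 -> i7 (blt) tail

ISSUED = 3,4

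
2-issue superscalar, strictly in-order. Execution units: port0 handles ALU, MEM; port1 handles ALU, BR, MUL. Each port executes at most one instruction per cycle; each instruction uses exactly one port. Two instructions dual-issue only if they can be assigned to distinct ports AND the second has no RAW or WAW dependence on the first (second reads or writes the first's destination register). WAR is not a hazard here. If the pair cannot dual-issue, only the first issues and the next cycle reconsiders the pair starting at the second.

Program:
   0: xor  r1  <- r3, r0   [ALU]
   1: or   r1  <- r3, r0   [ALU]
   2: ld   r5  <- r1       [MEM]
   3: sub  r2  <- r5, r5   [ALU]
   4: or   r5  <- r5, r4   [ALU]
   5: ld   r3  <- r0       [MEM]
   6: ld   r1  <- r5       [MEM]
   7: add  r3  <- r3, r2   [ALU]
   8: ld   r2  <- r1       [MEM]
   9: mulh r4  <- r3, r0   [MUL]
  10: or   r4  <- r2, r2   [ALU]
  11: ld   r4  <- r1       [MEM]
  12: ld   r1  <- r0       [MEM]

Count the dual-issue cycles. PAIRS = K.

[0] i0  xor  -- WAW r1
[1] i1  or  -- RAW r1
[2] i2  ld  -- RAW r5
[3] i3&i4  sub+or  -- dual
[4] i5  ld  -- no-port MEM/MEM
[5] i6&i7  ld+add  -- dual
[6] i8&i9  ld+mulh  -- dual
[7] i10  or  -- WAW r4
[8] i11  ld  -- no-port MEM/MEM
[9] i12  ld  -- tail

PAIRS = 3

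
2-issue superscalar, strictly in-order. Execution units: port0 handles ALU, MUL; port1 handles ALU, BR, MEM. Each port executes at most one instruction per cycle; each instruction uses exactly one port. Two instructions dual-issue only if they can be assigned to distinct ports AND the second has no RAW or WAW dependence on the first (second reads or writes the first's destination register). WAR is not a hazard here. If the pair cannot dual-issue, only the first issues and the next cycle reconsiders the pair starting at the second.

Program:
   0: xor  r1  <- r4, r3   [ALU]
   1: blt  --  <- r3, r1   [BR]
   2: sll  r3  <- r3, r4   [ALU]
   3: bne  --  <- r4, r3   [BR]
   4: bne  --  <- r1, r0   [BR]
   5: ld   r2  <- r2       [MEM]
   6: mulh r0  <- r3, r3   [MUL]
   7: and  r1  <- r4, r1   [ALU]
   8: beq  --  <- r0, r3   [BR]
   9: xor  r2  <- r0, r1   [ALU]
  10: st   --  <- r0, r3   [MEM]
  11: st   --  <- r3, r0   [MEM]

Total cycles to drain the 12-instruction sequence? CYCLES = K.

0. xor @i0  | RAW r1
1. blt sll @i1+i2  | dual
2. bne @i3  | no-port BR/BR
3. bne @i4  | no-port BR/MEM
4. ld mulh @i5+i6  | dual
5. and beq @i7+i8  | dual
6. xor st @i9+i10  | dual
7. st @i11  | tail

CYCLES = 8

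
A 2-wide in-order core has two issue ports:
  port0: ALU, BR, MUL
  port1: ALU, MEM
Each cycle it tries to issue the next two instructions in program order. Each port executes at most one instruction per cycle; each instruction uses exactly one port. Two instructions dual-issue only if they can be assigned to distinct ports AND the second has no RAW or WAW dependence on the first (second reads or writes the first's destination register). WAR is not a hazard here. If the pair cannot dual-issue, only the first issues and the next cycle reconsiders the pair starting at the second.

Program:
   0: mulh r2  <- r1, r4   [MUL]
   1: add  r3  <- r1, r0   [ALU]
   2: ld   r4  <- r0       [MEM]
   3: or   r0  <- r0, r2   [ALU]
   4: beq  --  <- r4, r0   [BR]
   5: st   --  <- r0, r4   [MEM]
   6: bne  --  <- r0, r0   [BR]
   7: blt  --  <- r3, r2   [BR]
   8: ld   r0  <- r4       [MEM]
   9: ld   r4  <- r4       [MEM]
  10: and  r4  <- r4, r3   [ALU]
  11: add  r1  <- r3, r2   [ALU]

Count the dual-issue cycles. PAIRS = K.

#0 head=0: mulh.MUL+add.ALU i0+i1 pair
#1 head=2: ld.MEM+or.ALU i2+i3 pair
#2 head=4: beq.BR+st.MEM i4+i5 pair
#3 head=6: bne.BR i6 no-port BR/BR
#4 head=7: blt.BR+ld.MEM i7+i8 pair
#5 head=9: ld.MEM i9 RAW+WAW r4
#6 head=10: and.ALU+add.ALU i10+i11 pair

PAIRS = 5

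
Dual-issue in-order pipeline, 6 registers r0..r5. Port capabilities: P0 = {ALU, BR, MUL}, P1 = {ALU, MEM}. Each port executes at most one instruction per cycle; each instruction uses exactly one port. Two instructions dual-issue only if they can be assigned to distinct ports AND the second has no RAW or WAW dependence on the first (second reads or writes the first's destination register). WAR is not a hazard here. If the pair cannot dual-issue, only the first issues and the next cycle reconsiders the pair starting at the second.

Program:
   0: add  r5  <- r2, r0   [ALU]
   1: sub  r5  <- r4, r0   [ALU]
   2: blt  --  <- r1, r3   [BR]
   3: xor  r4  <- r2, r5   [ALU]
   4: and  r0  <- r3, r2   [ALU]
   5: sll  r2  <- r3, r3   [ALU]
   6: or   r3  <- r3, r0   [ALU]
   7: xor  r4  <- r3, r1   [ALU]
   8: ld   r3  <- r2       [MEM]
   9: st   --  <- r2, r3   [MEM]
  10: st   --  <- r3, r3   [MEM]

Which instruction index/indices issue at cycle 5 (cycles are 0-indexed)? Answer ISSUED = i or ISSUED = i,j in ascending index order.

#0 head=0: add i0 WAW r5
#1 head=1: sub;blt i1+i2 pair
#2 head=3: xor;and i3+i4 pair
#3 head=5: sll;or i5+i6 pair
#4 head=7: xor;ld i7+i8 pair
#5 head=9: st i9 no-port MEM/MEM
#6 head=10: st i10 tail

ISSUED = 9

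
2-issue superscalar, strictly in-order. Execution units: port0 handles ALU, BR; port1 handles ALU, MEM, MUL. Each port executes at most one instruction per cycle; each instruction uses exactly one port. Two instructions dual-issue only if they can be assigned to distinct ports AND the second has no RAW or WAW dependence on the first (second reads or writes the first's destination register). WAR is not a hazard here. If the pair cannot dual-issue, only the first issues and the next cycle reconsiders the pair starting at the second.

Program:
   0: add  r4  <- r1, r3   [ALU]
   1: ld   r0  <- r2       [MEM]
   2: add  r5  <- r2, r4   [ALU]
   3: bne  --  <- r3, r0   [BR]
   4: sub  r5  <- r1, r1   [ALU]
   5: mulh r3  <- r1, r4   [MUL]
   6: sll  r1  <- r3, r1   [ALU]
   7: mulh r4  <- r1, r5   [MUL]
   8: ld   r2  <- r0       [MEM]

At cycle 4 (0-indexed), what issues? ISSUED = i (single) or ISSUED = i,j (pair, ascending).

t=0 i0+i1:add ld ; 2-wide
t=1 i2+i3:add bne ; 2-wide
t=2 i4+i5:sub mulh ; 2-wide
t=3 i6:sll ; RAW r1
t=4 i7:mulh ; no-port MUL/MEM
t=5 i8:ld ; tail

ISSUED = 7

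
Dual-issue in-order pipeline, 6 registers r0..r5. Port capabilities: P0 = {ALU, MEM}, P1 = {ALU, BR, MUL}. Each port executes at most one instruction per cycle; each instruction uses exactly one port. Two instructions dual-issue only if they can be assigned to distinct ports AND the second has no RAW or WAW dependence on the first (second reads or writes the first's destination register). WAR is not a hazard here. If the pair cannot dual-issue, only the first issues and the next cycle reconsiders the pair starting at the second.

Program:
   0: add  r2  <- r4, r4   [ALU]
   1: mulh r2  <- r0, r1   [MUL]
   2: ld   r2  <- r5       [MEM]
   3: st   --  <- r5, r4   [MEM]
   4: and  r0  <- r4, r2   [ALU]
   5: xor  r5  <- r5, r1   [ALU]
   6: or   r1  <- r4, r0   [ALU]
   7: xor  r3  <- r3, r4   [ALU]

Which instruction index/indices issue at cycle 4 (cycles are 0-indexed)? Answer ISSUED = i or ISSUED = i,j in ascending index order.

c0: i0 add  WAW r2
c1: i1 mulh  WAW r2
c2: i2 ld  no-port MEM/MEM
c3: i3,i4 st+and  dual
c4: i5,i6 xor+or  dual
c5: i7 xor  tail

ISSUED = 5,6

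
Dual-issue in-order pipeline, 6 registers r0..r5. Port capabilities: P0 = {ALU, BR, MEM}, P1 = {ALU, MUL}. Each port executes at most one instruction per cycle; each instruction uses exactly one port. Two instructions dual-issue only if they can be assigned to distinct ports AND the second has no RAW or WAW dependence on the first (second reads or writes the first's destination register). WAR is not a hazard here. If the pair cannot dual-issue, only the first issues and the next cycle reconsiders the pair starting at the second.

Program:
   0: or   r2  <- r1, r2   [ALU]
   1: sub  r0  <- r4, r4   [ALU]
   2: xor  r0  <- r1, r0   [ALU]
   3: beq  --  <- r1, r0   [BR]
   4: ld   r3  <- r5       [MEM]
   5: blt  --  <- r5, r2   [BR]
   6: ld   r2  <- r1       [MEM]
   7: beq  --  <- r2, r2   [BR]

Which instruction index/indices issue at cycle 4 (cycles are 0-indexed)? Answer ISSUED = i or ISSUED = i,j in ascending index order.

ISSUED = 5

c0: i0+i1 or.ALU+sub.ALU  pair
c1: i2 xor.ALU  RAW r0
c2: i3 beq.BR  no-port BR/MEM
c3: i4 ld.MEM  no-port MEM/BR
c4: i5 blt.BR  no-port BR/MEM
c5: i6 ld.MEM  no-port MEM/BR
c6: i7 beq.BR  tail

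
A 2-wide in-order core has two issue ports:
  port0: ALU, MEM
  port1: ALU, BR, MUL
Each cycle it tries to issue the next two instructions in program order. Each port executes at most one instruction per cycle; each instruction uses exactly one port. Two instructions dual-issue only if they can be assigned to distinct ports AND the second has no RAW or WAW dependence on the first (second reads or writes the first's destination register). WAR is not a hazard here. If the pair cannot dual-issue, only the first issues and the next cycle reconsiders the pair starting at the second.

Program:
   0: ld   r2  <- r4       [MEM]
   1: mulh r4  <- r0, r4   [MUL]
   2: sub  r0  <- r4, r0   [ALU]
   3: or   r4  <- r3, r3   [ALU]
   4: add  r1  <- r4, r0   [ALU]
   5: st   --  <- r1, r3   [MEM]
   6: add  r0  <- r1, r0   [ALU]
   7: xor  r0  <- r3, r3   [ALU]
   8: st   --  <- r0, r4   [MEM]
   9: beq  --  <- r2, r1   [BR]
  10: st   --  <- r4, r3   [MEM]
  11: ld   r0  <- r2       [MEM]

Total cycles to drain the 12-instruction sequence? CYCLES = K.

[0] i0,i1  ld;mulh  -- dual
[1] i2,i3  sub;or  -- dual
[2] i4  add  -- RAW r1
[3] i5,i6  st;add  -- dual
[4] i7  xor  -- RAW r0
[5] i8,i9  st;beq  -- dual
[6] i10  st  -- no-port MEM/MEM
[7] i11  ld  -- tail

CYCLES = 8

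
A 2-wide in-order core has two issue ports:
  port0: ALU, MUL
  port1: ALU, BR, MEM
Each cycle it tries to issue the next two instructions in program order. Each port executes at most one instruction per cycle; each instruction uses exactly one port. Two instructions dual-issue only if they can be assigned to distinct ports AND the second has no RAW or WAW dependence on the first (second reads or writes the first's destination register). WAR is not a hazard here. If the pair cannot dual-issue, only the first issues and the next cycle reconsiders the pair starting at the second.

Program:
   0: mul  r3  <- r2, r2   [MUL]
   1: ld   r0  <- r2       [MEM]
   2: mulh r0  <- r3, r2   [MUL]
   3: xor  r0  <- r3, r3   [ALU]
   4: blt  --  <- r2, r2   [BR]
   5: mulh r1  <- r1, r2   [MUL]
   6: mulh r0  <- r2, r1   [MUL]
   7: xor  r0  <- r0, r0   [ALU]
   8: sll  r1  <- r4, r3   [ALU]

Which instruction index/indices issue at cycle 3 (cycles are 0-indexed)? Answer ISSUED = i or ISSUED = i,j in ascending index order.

0. mul+ld @i0/i1  | pair
1. mulh @i2  | WAW r0
2. xor+blt @i3/i4  | pair
3. mulh @i5  | no-port MUL/MUL
4. mulh @i6  | RAW+WAW r0
5. xor+sll @i7/i8  | pair

ISSUED = 5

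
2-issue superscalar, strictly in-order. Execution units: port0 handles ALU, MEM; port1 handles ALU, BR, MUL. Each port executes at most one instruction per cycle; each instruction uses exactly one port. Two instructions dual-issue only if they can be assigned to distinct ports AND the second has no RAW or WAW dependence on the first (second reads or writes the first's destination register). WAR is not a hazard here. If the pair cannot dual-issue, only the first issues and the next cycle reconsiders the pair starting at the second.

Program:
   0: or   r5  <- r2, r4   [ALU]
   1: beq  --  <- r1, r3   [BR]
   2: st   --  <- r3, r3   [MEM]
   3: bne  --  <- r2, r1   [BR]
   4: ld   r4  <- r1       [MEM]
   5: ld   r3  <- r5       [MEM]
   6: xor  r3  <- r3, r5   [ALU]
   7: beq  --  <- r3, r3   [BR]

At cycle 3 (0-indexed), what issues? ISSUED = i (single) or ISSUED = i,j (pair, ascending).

ISSUED = 5

0. or/beq @i0,i1  | dual
1. st/bne @i2,i3  | dual
2. ld @i4  | no-port MEM/MEM
3. ld @i5  | RAW+WAW r3
4. xor @i6  | RAW r3
5. beq @i7  | tail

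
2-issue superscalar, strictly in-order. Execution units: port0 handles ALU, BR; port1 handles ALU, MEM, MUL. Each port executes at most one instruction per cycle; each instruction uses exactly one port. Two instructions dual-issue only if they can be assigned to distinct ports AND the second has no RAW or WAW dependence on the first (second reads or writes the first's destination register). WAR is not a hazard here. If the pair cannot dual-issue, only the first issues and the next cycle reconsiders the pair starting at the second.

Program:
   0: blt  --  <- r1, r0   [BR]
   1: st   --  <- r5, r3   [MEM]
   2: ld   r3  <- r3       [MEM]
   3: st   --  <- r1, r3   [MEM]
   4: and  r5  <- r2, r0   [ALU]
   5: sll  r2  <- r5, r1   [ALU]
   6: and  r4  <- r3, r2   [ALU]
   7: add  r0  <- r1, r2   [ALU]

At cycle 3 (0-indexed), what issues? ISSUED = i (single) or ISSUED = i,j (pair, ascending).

ISSUED = 5

[0] i0&i1  blt.BR/st.MEM  -- 2-wide
[1] i2  ld.MEM  -- no-port MEM/MEM
[2] i3&i4  st.MEM/and.ALU  -- 2-wide
[3] i5  sll.ALU  -- RAW r2
[4] i6&i7  and.ALU/add.ALU  -- 2-wide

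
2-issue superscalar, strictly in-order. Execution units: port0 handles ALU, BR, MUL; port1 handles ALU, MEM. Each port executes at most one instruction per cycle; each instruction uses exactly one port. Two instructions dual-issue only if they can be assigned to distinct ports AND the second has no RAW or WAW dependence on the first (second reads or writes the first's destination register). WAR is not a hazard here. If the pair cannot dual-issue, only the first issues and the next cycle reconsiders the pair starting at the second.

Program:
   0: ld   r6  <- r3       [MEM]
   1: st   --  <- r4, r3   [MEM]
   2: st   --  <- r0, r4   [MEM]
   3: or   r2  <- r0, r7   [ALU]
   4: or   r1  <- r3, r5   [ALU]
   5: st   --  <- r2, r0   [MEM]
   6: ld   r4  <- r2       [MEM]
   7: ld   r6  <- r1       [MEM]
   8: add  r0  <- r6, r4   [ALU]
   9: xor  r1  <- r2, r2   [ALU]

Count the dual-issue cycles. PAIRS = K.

PAIRS = 3

  cy0 -> i0 (ld.MEM) no-port MEM/MEM
  cy1 -> i1 (st.MEM) no-port MEM/MEM
  cy2 -> i2+i3 (st.MEM+or.ALU) pair
  cy3 -> i4+i5 (or.ALU+st.MEM) pair
  cy4 -> i6 (ld.MEM) no-port MEM/MEM
  cy5 -> i7 (ld.MEM) RAW r6
  cy6 -> i8+i9 (add.ALU+xor.ALU) pair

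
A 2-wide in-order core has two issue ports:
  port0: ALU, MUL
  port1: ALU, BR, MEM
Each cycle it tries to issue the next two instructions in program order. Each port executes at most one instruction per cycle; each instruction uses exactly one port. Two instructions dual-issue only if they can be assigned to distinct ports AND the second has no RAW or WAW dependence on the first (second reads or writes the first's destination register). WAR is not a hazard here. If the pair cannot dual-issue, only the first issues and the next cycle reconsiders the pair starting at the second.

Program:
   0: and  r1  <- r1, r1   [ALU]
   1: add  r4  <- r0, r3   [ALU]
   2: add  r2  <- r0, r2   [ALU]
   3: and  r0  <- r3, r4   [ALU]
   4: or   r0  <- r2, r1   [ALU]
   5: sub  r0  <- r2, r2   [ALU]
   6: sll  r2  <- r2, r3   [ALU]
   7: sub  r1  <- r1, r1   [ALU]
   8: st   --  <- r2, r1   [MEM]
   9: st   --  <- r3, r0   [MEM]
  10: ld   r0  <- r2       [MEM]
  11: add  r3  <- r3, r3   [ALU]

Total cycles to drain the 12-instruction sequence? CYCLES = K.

t=0 i0+i1:and+add ; 2-wide
t=1 i2+i3:add+and ; 2-wide
t=2 i4:or ; WAW r0
t=3 i5+i6:sub+sll ; 2-wide
t=4 i7:sub ; RAW r1
t=5 i8:st ; no-port MEM/MEM
t=6 i9:st ; no-port MEM/MEM
t=7 i10+i11:ld+add ; 2-wide

CYCLES = 8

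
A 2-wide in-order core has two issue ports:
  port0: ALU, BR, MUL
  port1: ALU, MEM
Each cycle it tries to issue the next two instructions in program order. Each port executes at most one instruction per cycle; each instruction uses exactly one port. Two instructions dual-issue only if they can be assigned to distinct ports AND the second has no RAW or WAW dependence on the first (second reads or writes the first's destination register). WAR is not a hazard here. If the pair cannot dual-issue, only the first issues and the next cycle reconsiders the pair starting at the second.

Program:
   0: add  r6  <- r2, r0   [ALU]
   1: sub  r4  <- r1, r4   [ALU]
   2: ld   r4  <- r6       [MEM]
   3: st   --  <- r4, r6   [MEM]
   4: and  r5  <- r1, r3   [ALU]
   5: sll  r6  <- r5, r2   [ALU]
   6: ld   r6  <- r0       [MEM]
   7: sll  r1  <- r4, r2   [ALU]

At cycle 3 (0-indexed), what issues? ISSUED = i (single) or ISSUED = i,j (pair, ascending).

[0] i0+i1  add+sub  -- pair
[1] i2  ld  -- no-port MEM/MEM
[2] i3+i4  st+and  -- pair
[3] i5  sll  -- WAW r6
[4] i6+i7  ld+sll  -- pair

ISSUED = 5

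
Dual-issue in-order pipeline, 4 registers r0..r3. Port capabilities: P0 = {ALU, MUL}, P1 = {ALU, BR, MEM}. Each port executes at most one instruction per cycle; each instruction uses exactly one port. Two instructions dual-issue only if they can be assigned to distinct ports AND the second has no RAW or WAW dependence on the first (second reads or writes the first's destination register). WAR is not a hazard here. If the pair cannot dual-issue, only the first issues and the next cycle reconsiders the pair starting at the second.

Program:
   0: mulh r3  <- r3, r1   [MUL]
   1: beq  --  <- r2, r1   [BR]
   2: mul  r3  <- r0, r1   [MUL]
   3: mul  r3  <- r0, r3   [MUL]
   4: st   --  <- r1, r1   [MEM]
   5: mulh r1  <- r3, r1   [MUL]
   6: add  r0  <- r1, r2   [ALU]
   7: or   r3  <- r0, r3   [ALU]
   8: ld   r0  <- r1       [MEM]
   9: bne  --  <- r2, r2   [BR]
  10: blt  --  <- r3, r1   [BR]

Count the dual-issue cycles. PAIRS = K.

PAIRS = 3

t=0 i0/i1:mulh.MUL/beq.BR ; dual
t=1 i2:mul.MUL ; no-port MUL/MUL
t=2 i3/i4:mul.MUL/st.MEM ; dual
t=3 i5:mulh.MUL ; RAW r1
t=4 i6:add.ALU ; RAW r0
t=5 i7/i8:or.ALU/ld.MEM ; dual
t=6 i9:bne.BR ; no-port BR/BR
t=7 i10:blt.BR ; tail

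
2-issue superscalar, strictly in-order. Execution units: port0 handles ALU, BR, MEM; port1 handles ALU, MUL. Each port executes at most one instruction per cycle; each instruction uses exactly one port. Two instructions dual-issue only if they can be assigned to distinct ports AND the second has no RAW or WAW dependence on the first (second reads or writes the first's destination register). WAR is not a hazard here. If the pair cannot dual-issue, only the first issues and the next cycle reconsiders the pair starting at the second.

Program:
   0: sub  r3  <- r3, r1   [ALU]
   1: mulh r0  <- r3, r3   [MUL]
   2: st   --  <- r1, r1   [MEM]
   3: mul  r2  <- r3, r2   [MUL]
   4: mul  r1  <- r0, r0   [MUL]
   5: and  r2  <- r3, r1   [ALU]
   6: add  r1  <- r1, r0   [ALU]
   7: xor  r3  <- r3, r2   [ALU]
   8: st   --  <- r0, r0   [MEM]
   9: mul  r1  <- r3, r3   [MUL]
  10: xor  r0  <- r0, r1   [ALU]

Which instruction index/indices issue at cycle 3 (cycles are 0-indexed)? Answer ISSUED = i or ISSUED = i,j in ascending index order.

ISSUED = 4

#0 head=0: sub.ALU i0 RAW r3
#1 head=1: mulh.MUL st.MEM i1&i2 pair
#2 head=3: mul.MUL i3 no-port MUL/MUL
#3 head=4: mul.MUL i4 RAW r1
#4 head=5: and.ALU add.ALU i5&i6 pair
#5 head=7: xor.ALU st.MEM i7&i8 pair
#6 head=9: mul.MUL i9 RAW r1
#7 head=10: xor.ALU i10 tail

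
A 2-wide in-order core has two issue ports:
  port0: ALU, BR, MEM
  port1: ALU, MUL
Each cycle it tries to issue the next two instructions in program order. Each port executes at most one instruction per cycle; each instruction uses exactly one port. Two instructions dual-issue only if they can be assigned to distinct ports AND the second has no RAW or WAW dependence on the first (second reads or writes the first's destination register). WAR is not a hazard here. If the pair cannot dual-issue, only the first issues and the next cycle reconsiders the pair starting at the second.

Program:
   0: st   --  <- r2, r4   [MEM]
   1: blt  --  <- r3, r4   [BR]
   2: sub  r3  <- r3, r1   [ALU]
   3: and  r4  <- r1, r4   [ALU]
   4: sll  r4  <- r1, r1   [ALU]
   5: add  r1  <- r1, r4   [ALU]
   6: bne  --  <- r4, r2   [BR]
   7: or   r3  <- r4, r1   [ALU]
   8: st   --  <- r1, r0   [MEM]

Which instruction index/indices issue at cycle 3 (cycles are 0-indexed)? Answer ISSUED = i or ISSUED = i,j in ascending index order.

c0: i0 st  no-port MEM/BR
c1: i1/i2 blt;sub  2-wide
c2: i3 and  WAW r4
c3: i4 sll  RAW r4
c4: i5/i6 add;bne  2-wide
c5: i7/i8 or;st  2-wide

ISSUED = 4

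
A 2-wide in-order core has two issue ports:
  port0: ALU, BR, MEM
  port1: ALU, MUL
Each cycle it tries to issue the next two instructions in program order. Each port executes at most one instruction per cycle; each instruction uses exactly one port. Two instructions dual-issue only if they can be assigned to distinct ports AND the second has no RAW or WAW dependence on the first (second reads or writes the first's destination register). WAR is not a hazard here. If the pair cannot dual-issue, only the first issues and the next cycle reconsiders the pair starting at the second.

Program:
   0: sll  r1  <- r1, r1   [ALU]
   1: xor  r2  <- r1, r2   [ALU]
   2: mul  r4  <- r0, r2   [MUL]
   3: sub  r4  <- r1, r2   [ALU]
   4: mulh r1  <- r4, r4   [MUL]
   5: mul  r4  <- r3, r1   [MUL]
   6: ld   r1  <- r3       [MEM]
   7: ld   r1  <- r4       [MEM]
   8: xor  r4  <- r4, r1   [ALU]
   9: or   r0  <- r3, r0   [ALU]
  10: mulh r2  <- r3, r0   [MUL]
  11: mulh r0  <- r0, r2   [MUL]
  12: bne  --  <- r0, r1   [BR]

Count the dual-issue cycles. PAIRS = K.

0. sll @i0  | RAW r1
1. xor @i1  | RAW r2
2. mul @i2  | WAW r4
3. sub @i3  | RAW r4
4. mulh @i4  | no-port MUL/MUL
5. mul;ld @i5&i6  | pair
6. ld @i7  | RAW r1
7. xor;or @i8&i9  | pair
8. mulh @i10  | no-port MUL/MUL
9. mulh @i11  | RAW r0
10. bne @i12  | tail

PAIRS = 2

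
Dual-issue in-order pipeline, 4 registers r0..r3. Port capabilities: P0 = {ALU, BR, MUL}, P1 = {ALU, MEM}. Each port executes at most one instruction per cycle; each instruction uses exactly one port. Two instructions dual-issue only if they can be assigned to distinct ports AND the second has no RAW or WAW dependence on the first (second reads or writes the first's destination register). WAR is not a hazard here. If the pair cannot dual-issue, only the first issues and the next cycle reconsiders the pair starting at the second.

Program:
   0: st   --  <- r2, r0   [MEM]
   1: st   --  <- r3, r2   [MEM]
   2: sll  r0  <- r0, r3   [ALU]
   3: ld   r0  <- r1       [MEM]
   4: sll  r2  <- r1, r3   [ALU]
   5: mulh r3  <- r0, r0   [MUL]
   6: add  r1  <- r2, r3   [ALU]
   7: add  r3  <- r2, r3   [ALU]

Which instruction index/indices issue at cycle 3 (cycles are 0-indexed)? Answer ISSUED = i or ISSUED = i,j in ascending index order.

ISSUED = 5

c0: i0 st.MEM  no-port MEM/MEM
c1: i1&i2 st.MEM+sll.ALU  pair
c2: i3&i4 ld.MEM+sll.ALU  pair
c3: i5 mulh.MUL  RAW r3
c4: i6&i7 add.ALU+add.ALU  pair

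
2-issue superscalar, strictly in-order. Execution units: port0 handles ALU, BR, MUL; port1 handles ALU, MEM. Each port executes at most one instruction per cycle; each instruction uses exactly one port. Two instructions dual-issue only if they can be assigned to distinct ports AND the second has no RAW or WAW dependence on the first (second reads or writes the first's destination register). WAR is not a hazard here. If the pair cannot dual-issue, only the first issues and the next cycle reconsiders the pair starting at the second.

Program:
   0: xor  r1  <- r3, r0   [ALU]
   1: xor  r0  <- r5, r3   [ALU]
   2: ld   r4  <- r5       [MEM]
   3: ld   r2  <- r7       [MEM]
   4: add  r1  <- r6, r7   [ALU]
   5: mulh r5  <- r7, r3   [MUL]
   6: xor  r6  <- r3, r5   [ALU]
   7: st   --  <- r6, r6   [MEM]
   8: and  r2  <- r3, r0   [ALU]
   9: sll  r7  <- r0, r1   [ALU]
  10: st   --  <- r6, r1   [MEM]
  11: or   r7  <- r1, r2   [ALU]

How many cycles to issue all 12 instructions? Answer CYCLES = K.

  cy0 -> i0/i1 (xor.ALU;xor.ALU) 2-wide
  cy1 -> i2 (ld.MEM) no-port MEM/MEM
  cy2 -> i3/i4 (ld.MEM;add.ALU) 2-wide
  cy3 -> i5 (mulh.MUL) RAW r5
  cy4 -> i6 (xor.ALU) RAW r6
  cy5 -> i7/i8 (st.MEM;and.ALU) 2-wide
  cy6 -> i9/i10 (sll.ALU;st.MEM) 2-wide
  cy7 -> i11 (or.ALU) tail

CYCLES = 8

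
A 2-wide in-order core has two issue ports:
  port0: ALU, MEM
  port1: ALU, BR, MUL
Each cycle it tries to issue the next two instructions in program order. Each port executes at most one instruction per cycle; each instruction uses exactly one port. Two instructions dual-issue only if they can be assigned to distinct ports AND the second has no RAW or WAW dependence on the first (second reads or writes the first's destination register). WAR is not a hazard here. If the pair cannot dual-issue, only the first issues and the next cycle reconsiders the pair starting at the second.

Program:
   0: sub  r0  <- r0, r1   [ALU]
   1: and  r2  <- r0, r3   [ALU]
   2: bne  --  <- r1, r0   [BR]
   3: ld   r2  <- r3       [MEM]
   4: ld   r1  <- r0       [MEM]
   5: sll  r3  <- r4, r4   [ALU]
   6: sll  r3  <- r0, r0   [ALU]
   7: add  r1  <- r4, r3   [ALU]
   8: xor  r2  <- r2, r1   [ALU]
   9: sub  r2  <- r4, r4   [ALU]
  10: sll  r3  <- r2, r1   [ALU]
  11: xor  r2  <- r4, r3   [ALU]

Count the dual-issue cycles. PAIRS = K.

c0: i0 sub.ALU  RAW r0
c1: i1,i2 and.ALU bne.BR  pair
c2: i3 ld.MEM  no-port MEM/MEM
c3: i4,i5 ld.MEM sll.ALU  pair
c4: i6 sll.ALU  RAW r3
c5: i7 add.ALU  RAW r1
c6: i8 xor.ALU  WAW r2
c7: i9 sub.ALU  RAW r2
c8: i10 sll.ALU  RAW r3
c9: i11 xor.ALU  tail

PAIRS = 2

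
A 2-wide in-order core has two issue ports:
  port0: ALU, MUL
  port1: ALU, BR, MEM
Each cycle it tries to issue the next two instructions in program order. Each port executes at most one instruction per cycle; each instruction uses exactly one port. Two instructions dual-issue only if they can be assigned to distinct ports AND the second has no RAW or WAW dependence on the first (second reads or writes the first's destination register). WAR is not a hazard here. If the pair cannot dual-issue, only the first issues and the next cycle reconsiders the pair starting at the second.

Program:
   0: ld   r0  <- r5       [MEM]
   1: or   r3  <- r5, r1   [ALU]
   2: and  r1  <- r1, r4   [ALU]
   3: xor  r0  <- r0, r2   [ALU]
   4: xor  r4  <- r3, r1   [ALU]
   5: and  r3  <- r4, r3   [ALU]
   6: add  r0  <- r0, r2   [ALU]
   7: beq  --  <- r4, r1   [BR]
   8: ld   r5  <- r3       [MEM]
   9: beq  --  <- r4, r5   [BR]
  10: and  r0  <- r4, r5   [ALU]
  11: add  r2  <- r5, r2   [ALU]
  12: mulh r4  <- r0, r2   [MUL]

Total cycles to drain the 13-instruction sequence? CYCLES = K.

CYCLES = 9

  cy0 -> i0&i1 (ld.MEM+or.ALU) 2-wide
  cy1 -> i2&i3 (and.ALU+xor.ALU) 2-wide
  cy2 -> i4 (xor.ALU) RAW r4
  cy3 -> i5&i6 (and.ALU+add.ALU) 2-wide
  cy4 -> i7 (beq.BR) no-port BR/MEM
  cy5 -> i8 (ld.MEM) no-port MEM/BR
  cy6 -> i9&i10 (beq.BR+and.ALU) 2-wide
  cy7 -> i11 (add.ALU) RAW r2
  cy8 -> i12 (mulh.MUL) tail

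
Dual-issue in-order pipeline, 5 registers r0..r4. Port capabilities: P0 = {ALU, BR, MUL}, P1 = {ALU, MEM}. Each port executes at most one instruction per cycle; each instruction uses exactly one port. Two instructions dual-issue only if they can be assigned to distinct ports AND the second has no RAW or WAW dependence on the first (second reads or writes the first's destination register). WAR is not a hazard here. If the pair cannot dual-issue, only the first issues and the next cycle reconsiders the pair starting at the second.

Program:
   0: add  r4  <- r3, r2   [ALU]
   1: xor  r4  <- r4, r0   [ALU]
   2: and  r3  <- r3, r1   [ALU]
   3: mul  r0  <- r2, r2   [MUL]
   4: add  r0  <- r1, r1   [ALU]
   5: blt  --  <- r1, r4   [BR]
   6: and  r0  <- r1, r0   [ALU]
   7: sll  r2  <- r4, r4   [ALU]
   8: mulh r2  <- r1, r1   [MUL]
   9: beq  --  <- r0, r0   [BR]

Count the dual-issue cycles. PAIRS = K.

[0] i0  add  -- RAW+WAW r4
[1] i1/i2  xor/and  -- pair
[2] i3  mul  -- WAW r0
[3] i4/i5  add/blt  -- pair
[4] i6/i7  and/sll  -- pair
[5] i8  mulh  -- no-port MUL/BR
[6] i9  beq  -- tail

PAIRS = 3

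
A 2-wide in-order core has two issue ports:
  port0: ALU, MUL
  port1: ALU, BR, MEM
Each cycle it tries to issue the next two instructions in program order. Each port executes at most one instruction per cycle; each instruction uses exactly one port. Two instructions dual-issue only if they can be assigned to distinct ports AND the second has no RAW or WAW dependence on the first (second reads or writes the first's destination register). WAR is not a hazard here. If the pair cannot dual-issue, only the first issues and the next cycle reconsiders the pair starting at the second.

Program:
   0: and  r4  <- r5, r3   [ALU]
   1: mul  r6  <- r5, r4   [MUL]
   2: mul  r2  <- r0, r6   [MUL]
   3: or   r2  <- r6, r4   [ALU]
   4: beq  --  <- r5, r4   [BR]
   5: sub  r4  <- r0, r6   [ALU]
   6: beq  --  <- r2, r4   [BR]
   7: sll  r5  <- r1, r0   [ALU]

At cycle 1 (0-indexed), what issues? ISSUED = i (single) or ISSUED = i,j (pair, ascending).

ISSUED = 1

c0: i0 and.ALU  RAW r4
c1: i1 mul.MUL  no-port MUL/MUL
c2: i2 mul.MUL  WAW r2
c3: i3,i4 or.ALU+beq.BR  2-wide
c4: i5 sub.ALU  RAW r4
c5: i6,i7 beq.BR+sll.ALU  2-wide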